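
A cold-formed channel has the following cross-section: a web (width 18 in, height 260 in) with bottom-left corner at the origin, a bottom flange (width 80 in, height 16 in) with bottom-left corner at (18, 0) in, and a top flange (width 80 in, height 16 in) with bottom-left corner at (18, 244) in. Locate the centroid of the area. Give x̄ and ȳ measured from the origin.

web: A = 18 × 260 = 4680.00, centroid at (9.00, 130.00).
bottom flange: A = 80 × 16 = 1280.00, centroid at (58.00, 8.00).
top flange: A = 80 × 16 = 1280.00, centroid at (58.00, 252.00).
ΣA = 7240.00 in²
ΣAx̄ = (4680.00)(9.00) + (1280.00)(58.00) + (1280.00)(58.00) = 190600.00 in³
ΣAȳ = (4680.00)(130.00) + (1280.00)(8.00) + (1280.00)(252.00) = 941200.00 in³
x̄ = 190600.00 / 7240.00 = 26.33 in
ȳ = 941200.00 / 7240.00 = 130.00 in

x̄ = 26.33 in, ȳ = 130.00 in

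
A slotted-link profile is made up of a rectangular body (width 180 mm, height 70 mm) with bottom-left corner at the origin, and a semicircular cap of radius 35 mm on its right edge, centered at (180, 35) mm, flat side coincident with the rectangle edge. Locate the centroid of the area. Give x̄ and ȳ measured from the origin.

rectangular body: A = 180 × 70 = 12600.00, centroid at (90.00, 35.00).
semicircular end: A = ½π·35² = 1924.23, centroid at (194.85, 35.00).
ΣA = 14524.23 mm²
ΣAx̄ = (12600.00)(90.00) + (1924.23)(194.85) = 1508943.92 mm³
ΣAȳ = (12600.00)(35.00) + (1924.23)(35.00) = 508347.89 mm³
x̄ = 1508943.92 / 14524.23 = 103.89 mm
ȳ = 508347.89 / 14524.23 = 35.00 mm

x̄ = 103.89 mm, ȳ = 35.00 mm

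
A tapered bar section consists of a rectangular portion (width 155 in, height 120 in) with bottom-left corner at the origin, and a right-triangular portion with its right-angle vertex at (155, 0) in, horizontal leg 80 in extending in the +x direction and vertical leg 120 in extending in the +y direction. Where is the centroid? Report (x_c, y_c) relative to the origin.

Part | A | x̄ᵢ | ȳᵢ | A·x̄ᵢ | A·ȳᵢ
rectangular portion | 18600.00 | 77.50 | 60.00 | 1441500.00 | 1116000.00
triangular portion | 4800.00 | 181.67 | 40.00 | 872000.00 | 192000.00
Σ | 23400.00 |  |  | 2313500.00 | 1308000.00
x_c = 2313500.00 / 23400.00 = 98.87 in
y_c = 1308000.00 / 23400.00 = 55.90 in

x_c = 98.87 in, y_c = 55.90 in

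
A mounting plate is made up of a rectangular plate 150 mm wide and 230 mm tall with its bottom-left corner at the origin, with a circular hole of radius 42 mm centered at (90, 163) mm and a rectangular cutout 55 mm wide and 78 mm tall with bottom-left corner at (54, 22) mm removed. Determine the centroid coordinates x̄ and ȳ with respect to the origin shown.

x̄ = 70.50 mm, ȳ = 113.61 mm

plate: A = 150 × 230 = 34500.00, centroid at (75.00, 115.00).
hole 1: A = −π·42² = -5541.77, centroid at (90.00, 163.00).
hole 2: A = −(55 × 78) = -4290.00, centroid at (81.50, 61.00).
ΣA = 24668.23 mm²
ΣAx̄ = (34500.00)(75.00) + (-5541.77)(90.00) + (-4290.00)(81.50) = 1739105.75 mm³
ΣAȳ = (34500.00)(115.00) + (-5541.77)(163.00) + (-4290.00)(61.00) = 2802501.58 mm³
x̄ = 1739105.75 / 24668.23 = 70.50 mm
ȳ = 2802501.58 / 24668.23 = 113.61 mm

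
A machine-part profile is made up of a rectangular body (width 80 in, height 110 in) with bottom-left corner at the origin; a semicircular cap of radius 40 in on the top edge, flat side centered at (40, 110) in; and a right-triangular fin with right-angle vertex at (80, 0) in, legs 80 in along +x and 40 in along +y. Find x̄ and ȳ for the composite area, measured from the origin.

x̄ = 48.26 in, ȳ = 63.85 in

Part | A | x̄ᵢ | ȳᵢ | A·x̄ᵢ | A·ȳᵢ
rectangular body | 8800.00 | 40.00 | 55.00 | 352000.00 | 484000.00
semicircular top | 2513.27 | 40.00 | 126.98 | 100530.96 | 319126.82
triangular fin | 1600.00 | 106.67 | 13.33 | 170666.67 | 21333.33
Σ | 12913.27 |  |  | 623197.63 | 824460.15
x̄ = 623197.63 / 12913.27 = 48.26 in
ȳ = 824460.15 / 12913.27 = 63.85 in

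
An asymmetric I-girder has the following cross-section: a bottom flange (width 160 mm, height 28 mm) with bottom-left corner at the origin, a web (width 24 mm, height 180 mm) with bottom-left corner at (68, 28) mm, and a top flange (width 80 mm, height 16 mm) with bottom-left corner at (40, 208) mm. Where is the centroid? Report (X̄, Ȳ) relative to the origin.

X̄ = 80.00 mm, Ȳ = 84.22 mm

Part | A | x̄ᵢ | ȳᵢ | A·x̄ᵢ | A·ȳᵢ
bottom flange | 4480.00 | 80.00 | 14.00 | 358400.00 | 62720.00
web | 4320.00 | 80.00 | 118.00 | 345600.00 | 509760.00
top flange | 1280.00 | 80.00 | 216.00 | 102400.00 | 276480.00
Σ | 10080.00 |  |  | 806400.00 | 848960.00
X̄ = 806400.00 / 10080.00 = 80.00 mm
Ȳ = 848960.00 / 10080.00 = 84.22 mm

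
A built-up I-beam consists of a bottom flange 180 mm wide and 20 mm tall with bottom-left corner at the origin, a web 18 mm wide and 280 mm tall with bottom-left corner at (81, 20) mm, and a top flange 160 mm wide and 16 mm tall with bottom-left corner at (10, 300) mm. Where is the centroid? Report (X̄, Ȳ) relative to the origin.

bottom flange: A = 180 × 20 = 3600.00, centroid at (90.00, 10.00).
web: A = 18 × 280 = 5040.00, centroid at (90.00, 160.00).
top flange: A = 160 × 16 = 2560.00, centroid at (90.00, 308.00).
ΣA = 11200.00 mm², ΣAX̄ = 1008000.00 mm³, ΣAȲ = 1630880.00 mm³.
X̄ = 1008000.00/11200.00 = 90.00 mm; Ȳ = 1630880.00/11200.00 = 145.61 mm.

X̄ = 90.00 mm, Ȳ = 145.61 mm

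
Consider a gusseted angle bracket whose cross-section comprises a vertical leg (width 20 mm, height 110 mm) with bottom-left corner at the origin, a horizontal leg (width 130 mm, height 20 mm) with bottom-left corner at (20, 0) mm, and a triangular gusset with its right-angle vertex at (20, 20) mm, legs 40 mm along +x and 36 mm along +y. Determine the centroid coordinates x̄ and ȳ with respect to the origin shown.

vertical leg: A = 20 × 110 = 2200.00, centroid at (10.00, 55.00).
horizontal leg: A = 130 × 20 = 2600.00, centroid at (85.00, 10.00).
gusset: A = ½·40·36 = 720.00, centroid at (33.33, 32.00).
ΣA = 5520.00 mm², ΣAx̄ = 267000.00 mm³, ΣAȳ = 170040.00 mm³.
x̄ = 267000.00/5520.00 = 48.37 mm; ȳ = 170040.00/5520.00 = 30.80 mm.

x̄ = 48.37 mm, ȳ = 30.80 mm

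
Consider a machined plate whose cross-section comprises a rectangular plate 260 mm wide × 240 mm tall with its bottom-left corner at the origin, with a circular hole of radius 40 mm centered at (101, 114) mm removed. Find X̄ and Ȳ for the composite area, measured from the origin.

Part | A | x̄ᵢ | ȳᵢ | A·x̄ᵢ | A·ȳᵢ
plate | 62400.00 | 130.00 | 120.00 | 8112000.00 | 7488000.00
hole | -5026.55 | 101.00 | 114.00 | -507681.37 | -573026.50
Σ | 57373.45 |  |  | 7604318.63 | 6914973.50
X̄ = 7604318.63 / 57373.45 = 132.54 mm
Ȳ = 6914973.50 / 57373.45 = 120.53 mm

X̄ = 132.54 mm, Ȳ = 120.53 mm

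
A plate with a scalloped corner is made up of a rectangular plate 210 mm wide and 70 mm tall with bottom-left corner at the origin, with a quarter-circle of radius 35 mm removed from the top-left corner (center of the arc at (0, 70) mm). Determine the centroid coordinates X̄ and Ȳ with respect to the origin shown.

X̄ = 111.31 mm, Ȳ = 33.59 mm

Part | A | x̄ᵢ | ȳᵢ | A·x̄ᵢ | A·ȳᵢ
plate | 14700.00 | 105.00 | 35.00 | 1543500.00 | 514500.00
removed quarter-circle | -962.11 | 14.85 | 55.15 | -14291.67 | -53056.23
Σ | 13737.89 |  |  | 1529208.33 | 461443.77
X̄ = 1529208.33 / 13737.89 = 111.31 mm
Ȳ = 461443.77 / 13737.89 = 33.59 mm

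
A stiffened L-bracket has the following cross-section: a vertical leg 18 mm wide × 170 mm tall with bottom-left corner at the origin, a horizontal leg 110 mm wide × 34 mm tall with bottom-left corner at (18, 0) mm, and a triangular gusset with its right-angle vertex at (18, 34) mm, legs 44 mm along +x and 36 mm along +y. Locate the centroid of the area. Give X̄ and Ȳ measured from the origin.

vertical leg: A = 18 × 170 = 3060.00, centroid at (9.00, 85.00).
horizontal leg: A = 110 × 34 = 3740.00, centroid at (73.00, 17.00).
gusset: A = ½·44·36 = 792.00, centroid at (32.67, 46.00).
ΣA = 7592.00 mm², ΣAX̄ = 326432.00 mm³, ΣAȲ = 360112.00 mm³.
X̄ = 326432.00/7592.00 = 43.00 mm; Ȳ = 360112.00/7592.00 = 47.43 mm.

X̄ = 43.00 mm, Ȳ = 47.43 mm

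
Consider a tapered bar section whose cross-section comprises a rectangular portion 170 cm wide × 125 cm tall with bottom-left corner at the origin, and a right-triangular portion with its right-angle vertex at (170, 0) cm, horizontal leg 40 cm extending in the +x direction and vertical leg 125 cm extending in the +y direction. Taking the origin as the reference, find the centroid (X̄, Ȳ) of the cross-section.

X̄ = 95.35 cm, Ȳ = 60.31 cm

Part | A | x̄ᵢ | ȳᵢ | A·x̄ᵢ | A·ȳᵢ
rectangular portion | 21250.00 | 85.00 | 62.50 | 1806250.00 | 1328125.00
triangular portion | 2500.00 | 183.33 | 41.67 | 458333.33 | 104166.67
Σ | 23750.00 |  |  | 2264583.33 | 1432291.67
X̄ = 2264583.33 / 23750.00 = 95.35 cm
Ȳ = 1432291.67 / 23750.00 = 60.31 cm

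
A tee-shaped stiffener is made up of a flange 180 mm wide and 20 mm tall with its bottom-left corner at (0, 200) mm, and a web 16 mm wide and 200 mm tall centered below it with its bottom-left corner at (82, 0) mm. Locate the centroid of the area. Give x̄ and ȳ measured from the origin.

web: A = 16 × 200 = 3200.00, centroid at (90.00, 100.00).
flange: A = 180 × 20 = 3600.00, centroid at (90.00, 210.00).
ΣA = 6800.00 mm²
ΣAx̄ = (3200.00)(90.00) + (3600.00)(90.00) = 612000.00 mm³
ΣAȳ = (3200.00)(100.00) + (3600.00)(210.00) = 1076000.00 mm³
x̄ = 612000.00 / 6800.00 = 90.00 mm
ȳ = 1076000.00 / 6800.00 = 158.24 mm

x̄ = 90.00 mm, ȳ = 158.24 mm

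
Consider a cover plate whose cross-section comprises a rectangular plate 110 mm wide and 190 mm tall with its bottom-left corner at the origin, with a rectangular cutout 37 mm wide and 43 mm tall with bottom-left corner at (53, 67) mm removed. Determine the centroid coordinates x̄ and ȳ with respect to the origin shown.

plate: A = 110 × 190 = 20900.00, centroid at (55.00, 95.00).
hole: A = −(37 × 43) = -1591.00, centroid at (71.50, 88.50).
ΣA = 19309.00 mm²
ΣAx̄ = (20900.00)(55.00) + (-1591.00)(71.50) = 1035743.50 mm³
ΣAȳ = (20900.00)(95.00) + (-1591.00)(88.50) = 1844696.50 mm³
x̄ = 1035743.50 / 19309.00 = 53.64 mm
ȳ = 1844696.50 / 19309.00 = 95.54 mm

x̄ = 53.64 mm, ȳ = 95.54 mm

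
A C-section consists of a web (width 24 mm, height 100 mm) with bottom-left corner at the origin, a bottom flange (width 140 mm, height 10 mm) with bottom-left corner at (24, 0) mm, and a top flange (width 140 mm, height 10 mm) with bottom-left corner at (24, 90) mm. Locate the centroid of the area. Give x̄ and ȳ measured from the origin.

web: A = 24 × 100 = 2400.00, centroid at (12.00, 50.00).
bottom flange: A = 140 × 10 = 1400.00, centroid at (94.00, 5.00).
top flange: A = 140 × 10 = 1400.00, centroid at (94.00, 95.00).
ΣA = 5200.00 mm², ΣAx̄ = 292000.00 mm³, ΣAȳ = 260000.00 mm³.
x̄ = 292000.00/5200.00 = 56.15 mm; ȳ = 260000.00/5200.00 = 50.00 mm.

x̄ = 56.15 mm, ȳ = 50.00 mm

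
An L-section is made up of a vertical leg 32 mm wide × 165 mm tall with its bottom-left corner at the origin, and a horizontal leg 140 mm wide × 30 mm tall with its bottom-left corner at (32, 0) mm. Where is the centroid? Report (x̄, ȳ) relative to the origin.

x̄ = 54.10 mm, ȳ = 52.59 mm

Part | A | x̄ᵢ | ȳᵢ | A·x̄ᵢ | A·ȳᵢ
vertical leg | 5280.00 | 16.00 | 82.50 | 84480.00 | 435600.00
horizontal leg | 4200.00 | 102.00 | 15.00 | 428400.00 | 63000.00
Σ | 9480.00 |  |  | 512880.00 | 498600.00
x̄ = 512880.00 / 9480.00 = 54.10 mm
ȳ = 498600.00 / 9480.00 = 52.59 mm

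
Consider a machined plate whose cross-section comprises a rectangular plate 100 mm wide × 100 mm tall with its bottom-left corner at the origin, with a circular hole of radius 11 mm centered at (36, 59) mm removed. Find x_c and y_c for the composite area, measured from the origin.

x_c = 50.55 mm, y_c = 49.64 mm

plate: A = 100 × 100 = 10000.00, centroid at (50.00, 50.00).
hole: A = −π·11² = -380.13, centroid at (36.00, 59.00).
ΣA = 9619.87 mm², ΣAx_c = 486315.22 mm³, ΣAy_c = 477572.17 mm³.
x_c = 486315.22/9619.87 = 50.55 mm; y_c = 477572.17/9619.87 = 49.64 mm.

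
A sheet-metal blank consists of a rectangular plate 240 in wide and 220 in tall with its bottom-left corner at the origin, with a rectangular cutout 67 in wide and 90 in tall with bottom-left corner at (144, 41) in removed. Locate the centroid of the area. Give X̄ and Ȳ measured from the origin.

X̄ = 112.59 in, Ȳ = 113.09 in

plate: A = 240 × 220 = 52800.00, centroid at (120.00, 110.00).
hole: A = −(67 × 90) = -6030.00, centroid at (177.50, 86.00).
ΣA = 46770.00 in², ΣAX̄ = 5265675.00 in³, ΣAȲ = 5289420.00 in³.
X̄ = 5265675.00/46770.00 = 112.59 in; Ȳ = 5289420.00/46770.00 = 113.09 in.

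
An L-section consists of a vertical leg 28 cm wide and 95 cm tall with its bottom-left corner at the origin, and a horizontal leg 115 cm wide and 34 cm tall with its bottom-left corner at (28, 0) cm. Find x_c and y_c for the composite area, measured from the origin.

x_c = 56.55 cm, y_c = 29.35 cm

vertical leg: A = 28 × 95 = 2660.00, centroid at (14.00, 47.50).
horizontal leg: A = 115 × 34 = 3910.00, centroid at (85.50, 17.00).
ΣA = 6570.00 cm²
ΣAx_c = (2660.00)(14.00) + (3910.00)(85.50) = 371545.00 cm³
ΣAy_c = (2660.00)(47.50) + (3910.00)(17.00) = 192820.00 cm³
x_c = 371545.00 / 6570.00 = 56.55 cm
y_c = 192820.00 / 6570.00 = 29.35 cm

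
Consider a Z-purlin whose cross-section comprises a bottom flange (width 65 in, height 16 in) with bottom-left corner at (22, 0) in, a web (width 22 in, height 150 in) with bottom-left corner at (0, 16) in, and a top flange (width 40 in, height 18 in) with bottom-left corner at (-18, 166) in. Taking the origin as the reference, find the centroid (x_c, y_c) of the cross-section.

x_c = 18.66 in, y_c = 85.89 in

Part | A | x̄ᵢ | ȳᵢ | A·x̄ᵢ | A·ȳᵢ
bottom flange | 1040.00 | 54.50 | 8.00 | 56680.00 | 8320.00
web | 3300.00 | 11.00 | 91.00 | 36300.00 | 300300.00
top flange | 720.00 | 2.00 | 175.00 | 1440.00 | 126000.00
Σ | 5060.00 |  |  | 94420.00 | 434620.00
x_c = 94420.00 / 5060.00 = 18.66 in
y_c = 434620.00 / 5060.00 = 85.89 in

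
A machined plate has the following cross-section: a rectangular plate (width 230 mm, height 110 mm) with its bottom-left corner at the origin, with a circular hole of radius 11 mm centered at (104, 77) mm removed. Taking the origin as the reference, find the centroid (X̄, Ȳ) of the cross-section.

Part | A | x̄ᵢ | ȳᵢ | A·x̄ᵢ | A·ȳᵢ
plate | 25300.00 | 115.00 | 55.00 | 2909500.00 | 1391500.00
hole | -380.13 | 104.00 | 77.00 | -39533.80 | -29270.22
Σ | 24919.87 |  |  | 2869966.20 | 1362229.78
X̄ = 2869966.20 / 24919.87 = 115.17 mm
Ȳ = 1362229.78 / 24919.87 = 54.66 mm

X̄ = 115.17 mm, Ȳ = 54.66 mm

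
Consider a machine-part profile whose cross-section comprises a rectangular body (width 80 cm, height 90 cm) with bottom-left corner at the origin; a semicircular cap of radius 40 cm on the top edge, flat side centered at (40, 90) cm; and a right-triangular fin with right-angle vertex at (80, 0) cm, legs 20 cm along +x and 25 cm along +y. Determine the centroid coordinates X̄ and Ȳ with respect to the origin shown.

X̄ = 41.17 cm, Ȳ = 59.71 cm

rectangular body: A = 80 × 90 = 7200.00, centroid at (40.00, 45.00).
semicircular top: A = ½π·40² = 2513.27, centroid at (40.00, 106.98).
triangular fin: A = ½·20·25 = 250.00, centroid at (86.67, 8.33).
ΣA = 9963.27 cm²
ΣAX̄ = (7200.00)(40.00) + (2513.27)(40.00) + (250.00)(86.67) = 410197.63 cm³
ΣAȲ = (7200.00)(45.00) + (2513.27)(106.98) + (250.00)(8.33) = 594944.67 cm³
X̄ = 410197.63 / 9963.27 = 41.17 cm
Ȳ = 594944.67 / 9963.27 = 59.71 cm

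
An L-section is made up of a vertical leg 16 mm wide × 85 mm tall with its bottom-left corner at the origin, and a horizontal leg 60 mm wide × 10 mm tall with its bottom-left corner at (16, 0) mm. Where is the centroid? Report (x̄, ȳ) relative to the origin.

x̄ = 19.63 mm, ȳ = 31.02 mm

Part | A | x̄ᵢ | ȳᵢ | A·x̄ᵢ | A·ȳᵢ
vertical leg | 1360.00 | 8.00 | 42.50 | 10880.00 | 57800.00
horizontal leg | 600.00 | 46.00 | 5.00 | 27600.00 | 3000.00
Σ | 1960.00 |  |  | 38480.00 | 60800.00
x̄ = 38480.00 / 1960.00 = 19.63 mm
ȳ = 60800.00 / 1960.00 = 31.02 mm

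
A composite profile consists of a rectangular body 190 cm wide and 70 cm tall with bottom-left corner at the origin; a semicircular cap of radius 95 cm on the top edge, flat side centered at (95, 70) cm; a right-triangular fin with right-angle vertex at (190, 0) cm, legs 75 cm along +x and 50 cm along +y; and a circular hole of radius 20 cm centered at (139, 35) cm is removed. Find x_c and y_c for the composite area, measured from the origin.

x_c = 101.04 cm, y_c = 71.78 cm

rectangular body: A = 190 × 70 = 13300.00, centroid at (95.00, 35.00).
semicircular top: A = ½π·95² = 14176.44, centroid at (95.00, 110.32).
triangular fin: A = ½·75·50 = 1875.00, centroid at (215.00, 16.67).
hole: A = −π·20² = -1256.64, centroid at (139.00, 35.00).
ΣA = 28094.80 cm²
ΣAx_c = (13300.00)(95.00) + (14176.44)(95.00) + (1875.00)(215.00) + (-1256.64)(139.00) = 2838713.95 cm³
ΣAy_c = (13300.00)(35.00) + (14176.44)(110.32) + (1875.00)(16.67) + (-1256.64)(35.00) = 2016701.62 cm³
x_c = 2838713.95 / 28094.80 = 101.04 cm
y_c = 2016701.62 / 28094.80 = 71.78 cm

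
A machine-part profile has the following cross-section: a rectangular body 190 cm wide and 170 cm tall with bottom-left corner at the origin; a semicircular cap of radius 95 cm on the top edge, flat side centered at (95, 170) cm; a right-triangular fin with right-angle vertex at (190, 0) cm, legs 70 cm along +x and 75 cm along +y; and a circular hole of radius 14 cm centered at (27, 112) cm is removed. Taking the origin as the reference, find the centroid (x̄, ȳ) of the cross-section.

x̄ = 102.27 cm, ȳ = 118.05 cm

rectangular body: A = 190 × 170 = 32300.00, centroid at (95.00, 85.00).
semicircular top: A = ½π·95² = 14176.44, centroid at (95.00, 210.32).
triangular fin: A = ½·70·75 = 2625.00, centroid at (213.33, 25.00).
hole: A = −π·14² = -615.75, centroid at (27.00, 112.00).
ΣA = 48485.68 cm², ΣAx̄ = 4958636.19 cm³, ΣAȳ = 5723738.36 cm³.
x̄ = 4958636.19/48485.68 = 102.27 cm; ȳ = 5723738.36/48485.68 = 118.05 cm.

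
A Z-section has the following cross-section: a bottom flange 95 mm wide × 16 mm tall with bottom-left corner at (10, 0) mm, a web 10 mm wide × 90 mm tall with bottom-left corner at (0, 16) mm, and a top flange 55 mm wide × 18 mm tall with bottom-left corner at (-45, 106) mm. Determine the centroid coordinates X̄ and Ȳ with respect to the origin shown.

bottom flange: A = 95 × 16 = 1520.00, centroid at (57.50, 8.00).
web: A = 10 × 90 = 900.00, centroid at (5.00, 61.00).
top flange: A = 55 × 18 = 990.00, centroid at (-17.50, 115.00).
ΣA = 3410.00 mm²
ΣAX̄ = (1520.00)(57.50) + (900.00)(5.00) + (990.00)(-17.50) = 74575.00 mm³
ΣAȲ = (1520.00)(8.00) + (900.00)(61.00) + (990.00)(115.00) = 180910.00 mm³
X̄ = 74575.00 / 3410.00 = 21.87 mm
Ȳ = 180910.00 / 3410.00 = 53.05 mm

X̄ = 21.87 mm, Ȳ = 53.05 mm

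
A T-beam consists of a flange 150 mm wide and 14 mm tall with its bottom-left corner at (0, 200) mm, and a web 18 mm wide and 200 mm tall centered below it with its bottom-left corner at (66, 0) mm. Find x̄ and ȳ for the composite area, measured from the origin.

x̄ = 75.00 mm, ȳ = 139.42 mm

web: A = 18 × 200 = 3600.00, centroid at (75.00, 100.00).
flange: A = 150 × 14 = 2100.00, centroid at (75.00, 207.00).
ΣA = 5700.00 mm², ΣAx̄ = 427500.00 mm³, ΣAȳ = 794700.00 mm³.
x̄ = 427500.00/5700.00 = 75.00 mm; ȳ = 794700.00/5700.00 = 139.42 mm.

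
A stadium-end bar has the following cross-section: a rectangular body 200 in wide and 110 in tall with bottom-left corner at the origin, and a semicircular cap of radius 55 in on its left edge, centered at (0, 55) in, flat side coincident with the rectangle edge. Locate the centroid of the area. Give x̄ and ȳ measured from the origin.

x̄ = 78.09 in, ȳ = 55.00 in

Part | A | x̄ᵢ | ȳᵢ | A·x̄ᵢ | A·ȳᵢ
rectangular body | 22000.00 | 100.00 | 55.00 | 2200000.00 | 1210000.00
semicircular end | 4751.66 | -23.34 | 55.00 | -110916.67 | 261341.24
Σ | 26751.66 |  |  | 2089083.33 | 1471341.24
x̄ = 2089083.33 / 26751.66 = 78.09 in
ȳ = 1471341.24 / 26751.66 = 55.00 in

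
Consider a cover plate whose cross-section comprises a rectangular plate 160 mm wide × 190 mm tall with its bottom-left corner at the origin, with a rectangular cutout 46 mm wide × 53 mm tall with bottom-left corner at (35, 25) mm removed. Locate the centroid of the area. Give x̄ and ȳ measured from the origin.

x̄ = 81.92 mm, ȳ = 98.79 mm

plate: A = 160 × 190 = 30400.00, centroid at (80.00, 95.00).
hole: A = −(46 × 53) = -2438.00, centroid at (58.00, 51.50).
ΣA = 27962.00 mm²
ΣAx̄ = (30400.00)(80.00) + (-2438.00)(58.00) = 2290596.00 mm³
ΣAȳ = (30400.00)(95.00) + (-2438.00)(51.50) = 2762443.00 mm³
x̄ = 2290596.00 / 27962.00 = 81.92 mm
ȳ = 2762443.00 / 27962.00 = 98.79 mm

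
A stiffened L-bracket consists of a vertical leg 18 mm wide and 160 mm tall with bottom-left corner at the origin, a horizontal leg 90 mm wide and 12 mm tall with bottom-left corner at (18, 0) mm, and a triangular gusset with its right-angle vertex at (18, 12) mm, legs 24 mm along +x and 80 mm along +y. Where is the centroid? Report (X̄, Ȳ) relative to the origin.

vertical leg: A = 18 × 160 = 2880.00, centroid at (9.00, 80.00).
horizontal leg: A = 90 × 12 = 1080.00, centroid at (63.00, 6.00).
gusset: A = ½·24·80 = 960.00, centroid at (26.00, 38.67).
ΣA = 4920.00 mm²
ΣAX̄ = (2880.00)(9.00) + (1080.00)(63.00) + (960.00)(26.00) = 118920.00 mm³
ΣAȲ = (2880.00)(80.00) + (1080.00)(6.00) + (960.00)(38.67) = 274000.00 mm³
X̄ = 118920.00 / 4920.00 = 24.17 mm
Ȳ = 274000.00 / 4920.00 = 55.69 mm

X̄ = 24.17 mm, Ȳ = 55.69 mm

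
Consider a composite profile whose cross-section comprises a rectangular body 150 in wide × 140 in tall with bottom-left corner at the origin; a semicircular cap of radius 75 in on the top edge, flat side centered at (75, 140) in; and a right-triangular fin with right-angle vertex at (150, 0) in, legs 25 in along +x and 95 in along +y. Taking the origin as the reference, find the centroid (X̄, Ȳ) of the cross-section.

X̄ = 78.19 in, Ȳ = 97.54 in

rectangular body: A = 150 × 140 = 21000.00, centroid at (75.00, 70.00).
semicircular top: A = ½π·75² = 8835.73, centroid at (75.00, 171.83).
triangular fin: A = ½·25·95 = 1187.50, centroid at (158.33, 31.67).
ΣA = 31023.23 in², ΣAX̄ = 2425700.53 in³, ΣAȲ = 3025856.27 in³.
X̄ = 2425700.53/31023.23 = 78.19 in; Ȳ = 3025856.27/31023.23 = 97.54 in.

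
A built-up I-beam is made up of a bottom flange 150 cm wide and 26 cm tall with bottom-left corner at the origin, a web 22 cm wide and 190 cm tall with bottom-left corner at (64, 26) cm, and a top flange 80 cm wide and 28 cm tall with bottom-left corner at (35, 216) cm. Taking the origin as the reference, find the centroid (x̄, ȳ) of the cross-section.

bottom flange: A = 150 × 26 = 3900.00, centroid at (75.00, 13.00).
web: A = 22 × 190 = 4180.00, centroid at (75.00, 121.00).
top flange: A = 80 × 28 = 2240.00, centroid at (75.00, 230.00).
ΣA = 10320.00 cm², ΣAx̄ = 774000.00 cm³, ΣAȳ = 1071680.00 cm³.
x̄ = 774000.00/10320.00 = 75.00 cm; ȳ = 1071680.00/10320.00 = 103.84 cm.

x̄ = 75.00 cm, ȳ = 103.84 cm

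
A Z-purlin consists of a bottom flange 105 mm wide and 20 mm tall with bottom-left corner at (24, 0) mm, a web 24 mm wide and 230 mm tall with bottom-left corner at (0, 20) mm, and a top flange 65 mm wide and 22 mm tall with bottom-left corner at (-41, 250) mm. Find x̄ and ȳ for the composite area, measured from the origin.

bottom flange: A = 105 × 20 = 2100.00, centroid at (76.50, 10.00).
web: A = 24 × 230 = 5520.00, centroid at (12.00, 135.00).
top flange: A = 65 × 22 = 1430.00, centroid at (-8.50, 261.00).
ΣA = 9050.00 mm²
ΣAx̄ = (2100.00)(76.50) + (5520.00)(12.00) + (1430.00)(-8.50) = 214735.00 mm³
ΣAȳ = (2100.00)(10.00) + (5520.00)(135.00) + (1430.00)(261.00) = 1139430.00 mm³
x̄ = 214735.00 / 9050.00 = 23.73 mm
ȳ = 1139430.00 / 9050.00 = 125.90 mm

x̄ = 23.73 mm, ȳ = 125.90 mm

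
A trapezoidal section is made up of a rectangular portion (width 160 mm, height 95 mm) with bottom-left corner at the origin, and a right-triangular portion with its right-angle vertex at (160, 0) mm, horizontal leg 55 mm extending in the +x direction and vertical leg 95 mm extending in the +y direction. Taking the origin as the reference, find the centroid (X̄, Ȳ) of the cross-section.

Part | A | x̄ᵢ | ȳᵢ | A·x̄ᵢ | A·ȳᵢ
rectangular portion | 15200.00 | 80.00 | 47.50 | 1216000.00 | 722000.00
triangular portion | 2612.50 | 178.33 | 31.67 | 465895.83 | 82729.17
Σ | 17812.50 |  |  | 1681895.83 | 804729.17
X̄ = 1681895.83 / 17812.50 = 94.42 mm
Ȳ = 804729.17 / 17812.50 = 45.18 mm

X̄ = 94.42 mm, Ȳ = 45.18 mm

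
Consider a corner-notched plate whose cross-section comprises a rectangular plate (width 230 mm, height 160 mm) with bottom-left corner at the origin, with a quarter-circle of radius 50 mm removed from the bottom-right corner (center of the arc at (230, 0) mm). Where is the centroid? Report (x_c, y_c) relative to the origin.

Part | A | x̄ᵢ | ȳᵢ | A·x̄ᵢ | A·ȳᵢ
plate | 36800.00 | 115.00 | 80.00 | 4232000.00 | 2944000.00
removed quarter-circle | -1963.50 | 208.78 | 21.22 | -409937.28 | -41666.67
Σ | 34836.50 |  |  | 3822062.72 | 2902333.33
x_c = 3822062.72 / 34836.50 = 109.71 mm
y_c = 2902333.33 / 34836.50 = 83.31 mm

x_c = 109.71 mm, y_c = 83.31 mm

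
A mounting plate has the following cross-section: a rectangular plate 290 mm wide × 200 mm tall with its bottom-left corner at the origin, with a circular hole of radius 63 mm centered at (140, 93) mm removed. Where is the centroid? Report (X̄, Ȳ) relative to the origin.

Part | A | x̄ᵢ | ȳᵢ | A·x̄ᵢ | A·ȳᵢ
plate | 58000.00 | 145.00 | 100.00 | 8410000.00 | 5800000.00
hole | -12468.98 | 140.00 | 93.00 | -1745657.37 | -1159615.26
Σ | 45531.02 |  |  | 6664342.63 | 4640384.74
X̄ = 6664342.63 / 45531.02 = 146.37 mm
Ȳ = 4640384.74 / 45531.02 = 101.92 mm

X̄ = 146.37 mm, Ȳ = 101.92 mm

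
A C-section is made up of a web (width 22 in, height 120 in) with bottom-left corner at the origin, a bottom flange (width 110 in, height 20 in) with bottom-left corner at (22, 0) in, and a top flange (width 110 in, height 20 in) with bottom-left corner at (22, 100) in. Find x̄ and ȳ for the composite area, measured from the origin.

x̄ = 52.25 in, ȳ = 60.00 in

web: A = 22 × 120 = 2640.00, centroid at (11.00, 60.00).
bottom flange: A = 110 × 20 = 2200.00, centroid at (77.00, 10.00).
top flange: A = 110 × 20 = 2200.00, centroid at (77.00, 110.00).
ΣA = 7040.00 in²
ΣAx̄ = (2640.00)(11.00) + (2200.00)(77.00) + (2200.00)(77.00) = 367840.00 in³
ΣAȳ = (2640.00)(60.00) + (2200.00)(10.00) + (2200.00)(110.00) = 422400.00 in³
x̄ = 367840.00 / 7040.00 = 52.25 in
ȳ = 422400.00 / 7040.00 = 60.00 in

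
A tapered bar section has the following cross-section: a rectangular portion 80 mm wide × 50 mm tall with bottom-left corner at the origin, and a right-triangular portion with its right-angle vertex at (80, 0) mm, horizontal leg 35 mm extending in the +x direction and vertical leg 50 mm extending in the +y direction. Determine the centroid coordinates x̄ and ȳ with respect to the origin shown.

x̄ = 49.27 mm, ȳ = 23.50 mm

rectangular portion: A = 80 × 50 = 4000.00, centroid at (40.00, 25.00).
triangular portion: A = ½·35·50 = 875.00, centroid at (91.67, 16.67).
ΣA = 4875.00 mm², ΣAx̄ = 240208.33 mm³, ΣAȳ = 114583.33 mm³.
x̄ = 240208.33/4875.00 = 49.27 mm; ȳ = 114583.33/4875.00 = 23.50 mm.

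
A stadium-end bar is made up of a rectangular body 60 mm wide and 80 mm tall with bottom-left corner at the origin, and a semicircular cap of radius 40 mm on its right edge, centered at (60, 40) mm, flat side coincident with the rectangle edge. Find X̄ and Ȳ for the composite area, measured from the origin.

X̄ = 46.14 mm, Ȳ = 40.00 mm

rectangular body: A = 60 × 80 = 4800.00, centroid at (30.00, 40.00).
semicircular end: A = ½π·40² = 2513.27, centroid at (76.98, 40.00).
ΣA = 7313.27 mm², ΣAX̄ = 337463.11 mm³, ΣAȲ = 292530.96 mm³.
X̄ = 337463.11/7313.27 = 46.14 mm; Ȳ = 292530.96/7313.27 = 40.00 mm.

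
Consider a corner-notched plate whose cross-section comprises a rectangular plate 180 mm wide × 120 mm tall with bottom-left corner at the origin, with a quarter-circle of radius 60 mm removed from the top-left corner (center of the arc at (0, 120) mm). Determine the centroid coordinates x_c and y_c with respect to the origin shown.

x_c = 99.72 mm, y_c = 54.80 mm

plate: A = 180 × 120 = 21600.00, centroid at (90.00, 60.00).
removed quarter-circle: A = −¼π·60² = -2827.43, centroid at (25.46, 94.54).
ΣA = 18772.57 mm²
ΣAx_c = (21600.00)(90.00) + (-2827.43)(25.46) = 1872000.00 mm³
ΣAy_c = (21600.00)(60.00) + (-2827.43)(94.54) = 1028707.99 mm³
x_c = 1872000.00 / 18772.57 = 99.72 mm
y_c = 1028707.99 / 18772.57 = 54.80 mm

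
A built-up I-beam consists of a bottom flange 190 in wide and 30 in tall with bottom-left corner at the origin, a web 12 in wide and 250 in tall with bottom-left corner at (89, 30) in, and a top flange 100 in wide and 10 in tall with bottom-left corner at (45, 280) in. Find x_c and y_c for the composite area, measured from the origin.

x_c = 95.00 in, y_c = 86.13 in

Part | A | x̄ᵢ | ȳᵢ | A·x̄ᵢ | A·ȳᵢ
bottom flange | 5700.00 | 95.00 | 15.00 | 541500.00 | 85500.00
web | 3000.00 | 95.00 | 155.00 | 285000.00 | 465000.00
top flange | 1000.00 | 95.00 | 285.00 | 95000.00 | 285000.00
Σ | 9700.00 |  |  | 921500.00 | 835500.00
x_c = 921500.00 / 9700.00 = 95.00 in
y_c = 835500.00 / 9700.00 = 86.13 in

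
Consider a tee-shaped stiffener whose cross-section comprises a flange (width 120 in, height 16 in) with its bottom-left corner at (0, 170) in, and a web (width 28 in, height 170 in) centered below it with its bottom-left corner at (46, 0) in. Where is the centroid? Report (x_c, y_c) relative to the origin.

x_c = 60.00 in, y_c = 111.73 in

web: A = 28 × 170 = 4760.00, centroid at (60.00, 85.00).
flange: A = 120 × 16 = 1920.00, centroid at (60.00, 178.00).
ΣA = 6680.00 in²
ΣAx_c = (4760.00)(60.00) + (1920.00)(60.00) = 400800.00 in³
ΣAy_c = (4760.00)(85.00) + (1920.00)(178.00) = 746360.00 in³
x_c = 400800.00 / 6680.00 = 60.00 in
y_c = 746360.00 / 6680.00 = 111.73 in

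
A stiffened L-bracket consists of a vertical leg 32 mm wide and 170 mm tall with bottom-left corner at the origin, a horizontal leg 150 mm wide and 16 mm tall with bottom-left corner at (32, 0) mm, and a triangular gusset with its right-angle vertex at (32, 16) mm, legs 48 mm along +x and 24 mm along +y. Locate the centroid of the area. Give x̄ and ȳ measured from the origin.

x̄ = 44.14 mm, ȳ = 58.87 mm

vertical leg: A = 32 × 170 = 5440.00, centroid at (16.00, 85.00).
horizontal leg: A = 150 × 16 = 2400.00, centroid at (107.00, 8.00).
gusset: A = ½·48·24 = 576.00, centroid at (48.00, 24.00).
ΣA = 8416.00 mm²
ΣAx̄ = (5440.00)(16.00) + (2400.00)(107.00) + (576.00)(48.00) = 371488.00 mm³
ΣAȳ = (5440.00)(85.00) + (2400.00)(8.00) + (576.00)(24.00) = 495424.00 mm³
x̄ = 371488.00 / 8416.00 = 44.14 mm
ȳ = 495424.00 / 8416.00 = 58.87 mm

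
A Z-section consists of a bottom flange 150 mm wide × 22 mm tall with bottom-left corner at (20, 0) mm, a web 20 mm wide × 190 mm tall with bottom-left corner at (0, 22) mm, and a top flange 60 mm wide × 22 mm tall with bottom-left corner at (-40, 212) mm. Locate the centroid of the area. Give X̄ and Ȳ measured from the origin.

bottom flange: A = 150 × 22 = 3300.00, centroid at (95.00, 11.00).
web: A = 20 × 190 = 3800.00, centroid at (10.00, 117.00).
top flange: A = 60 × 22 = 1320.00, centroid at (-10.00, 223.00).
ΣA = 8420.00 mm², ΣAX̄ = 338300.00 mm³, ΣAȲ = 775260.00 mm³.
X̄ = 338300.00/8420.00 = 40.18 mm; Ȳ = 775260.00/8420.00 = 92.07 mm.

X̄ = 40.18 mm, Ȳ = 92.07 mm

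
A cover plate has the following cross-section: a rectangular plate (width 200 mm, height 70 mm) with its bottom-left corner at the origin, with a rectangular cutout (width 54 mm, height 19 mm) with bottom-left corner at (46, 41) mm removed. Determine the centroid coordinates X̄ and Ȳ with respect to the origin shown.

plate: A = 200 × 70 = 14000.00, centroid at (100.00, 35.00).
hole: A = −(54 × 19) = -1026.00, centroid at (73.00, 50.50).
ΣA = 12974.00 mm²
ΣAX̄ = (14000.00)(100.00) + (-1026.00)(73.00) = 1325102.00 mm³
ΣAȲ = (14000.00)(35.00) + (-1026.00)(50.50) = 438187.00 mm³
X̄ = 1325102.00 / 12974.00 = 102.14 mm
Ȳ = 438187.00 / 12974.00 = 33.77 mm

X̄ = 102.14 mm, Ȳ = 33.77 mm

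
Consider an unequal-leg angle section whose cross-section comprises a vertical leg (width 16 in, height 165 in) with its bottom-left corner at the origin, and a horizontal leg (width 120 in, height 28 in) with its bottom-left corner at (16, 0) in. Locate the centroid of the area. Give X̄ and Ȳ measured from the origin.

vertical leg: A = 16 × 165 = 2640.00, centroid at (8.00, 82.50).
horizontal leg: A = 120 × 28 = 3360.00, centroid at (76.00, 14.00).
ΣA = 6000.00 in², ΣAX̄ = 276480.00 in³, ΣAȲ = 264840.00 in³.
X̄ = 276480.00/6000.00 = 46.08 in; Ȳ = 264840.00/6000.00 = 44.14 in.

X̄ = 46.08 in, Ȳ = 44.14 in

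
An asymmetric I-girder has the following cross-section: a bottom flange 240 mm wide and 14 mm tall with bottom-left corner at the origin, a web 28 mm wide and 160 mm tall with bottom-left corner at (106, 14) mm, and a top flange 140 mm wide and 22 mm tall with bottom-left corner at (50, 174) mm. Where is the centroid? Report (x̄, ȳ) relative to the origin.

x̄ = 120.00 mm, ȳ = 92.90 mm

bottom flange: A = 240 × 14 = 3360.00, centroid at (120.00, 7.00).
web: A = 28 × 160 = 4480.00, centroid at (120.00, 94.00).
top flange: A = 140 × 22 = 3080.00, centroid at (120.00, 185.00).
ΣA = 10920.00 mm²
ΣAx̄ = (3360.00)(120.00) + (4480.00)(120.00) + (3080.00)(120.00) = 1310400.00 mm³
ΣAȳ = (3360.00)(7.00) + (4480.00)(94.00) + (3080.00)(185.00) = 1014440.00 mm³
x̄ = 1310400.00 / 10920.00 = 120.00 mm
ȳ = 1014440.00 / 10920.00 = 92.90 mm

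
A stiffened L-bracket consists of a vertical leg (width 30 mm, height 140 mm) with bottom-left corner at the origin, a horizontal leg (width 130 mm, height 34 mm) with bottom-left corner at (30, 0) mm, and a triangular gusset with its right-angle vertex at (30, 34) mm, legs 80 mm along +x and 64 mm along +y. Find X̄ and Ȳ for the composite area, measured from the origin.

X̄ = 56.17 mm, Ȳ = 45.69 mm

Part | A | x̄ᵢ | ȳᵢ | A·x̄ᵢ | A·ȳᵢ
vertical leg | 4200.00 | 15.00 | 70.00 | 63000.00 | 294000.00
horizontal leg | 4420.00 | 95.00 | 17.00 | 419900.00 | 75140.00
gusset | 2560.00 | 56.67 | 55.33 | 145066.67 | 141653.33
Σ | 11180.00 |  |  | 627966.67 | 510793.33
X̄ = 627966.67 / 11180.00 = 56.17 mm
Ȳ = 510793.33 / 11180.00 = 45.69 mm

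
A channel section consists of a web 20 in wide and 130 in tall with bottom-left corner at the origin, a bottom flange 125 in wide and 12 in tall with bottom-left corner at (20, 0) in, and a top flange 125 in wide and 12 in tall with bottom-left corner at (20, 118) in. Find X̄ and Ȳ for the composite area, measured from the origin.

X̄ = 48.84 in, Ȳ = 65.00 in

web: A = 20 × 130 = 2600.00, centroid at (10.00, 65.00).
bottom flange: A = 125 × 12 = 1500.00, centroid at (82.50, 6.00).
top flange: A = 125 × 12 = 1500.00, centroid at (82.50, 124.00).
ΣA = 5600.00 in², ΣAX̄ = 273500.00 in³, ΣAȲ = 364000.00 in³.
X̄ = 273500.00/5600.00 = 48.84 in; Ȳ = 364000.00/5600.00 = 65.00 in.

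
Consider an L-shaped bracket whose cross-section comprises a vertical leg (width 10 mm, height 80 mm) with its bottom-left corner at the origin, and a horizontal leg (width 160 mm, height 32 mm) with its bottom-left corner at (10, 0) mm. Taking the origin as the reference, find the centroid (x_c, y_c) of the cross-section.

x_c = 78.51 mm, y_c = 19.24 mm

vertical leg: A = 10 × 80 = 800.00, centroid at (5.00, 40.00).
horizontal leg: A = 160 × 32 = 5120.00, centroid at (90.00, 16.00).
ΣA = 5920.00 mm²
ΣAx_c = (800.00)(5.00) + (5120.00)(90.00) = 464800.00 mm³
ΣAy_c = (800.00)(40.00) + (5120.00)(16.00) = 113920.00 mm³
x_c = 464800.00 / 5920.00 = 78.51 mm
y_c = 113920.00 / 5920.00 = 19.24 mm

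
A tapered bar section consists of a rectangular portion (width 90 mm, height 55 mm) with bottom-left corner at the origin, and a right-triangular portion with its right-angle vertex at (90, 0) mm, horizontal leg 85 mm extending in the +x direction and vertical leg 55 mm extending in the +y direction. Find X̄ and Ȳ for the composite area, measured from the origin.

Part | A | x̄ᵢ | ȳᵢ | A·x̄ᵢ | A·ȳᵢ
rectangular portion | 4950.00 | 45.00 | 27.50 | 222750.00 | 136125.00
triangular portion | 2337.50 | 118.33 | 18.33 | 276604.17 | 42854.17
Σ | 7287.50 |  |  | 499354.17 | 178979.17
X̄ = 499354.17 / 7287.50 = 68.52 mm
Ȳ = 178979.17 / 7287.50 = 24.56 mm

X̄ = 68.52 mm, Ȳ = 24.56 mm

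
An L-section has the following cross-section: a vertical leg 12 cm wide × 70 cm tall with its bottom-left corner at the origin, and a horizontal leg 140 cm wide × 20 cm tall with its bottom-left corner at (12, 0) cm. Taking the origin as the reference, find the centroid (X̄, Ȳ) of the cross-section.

X̄ = 64.46 cm, Ȳ = 15.77 cm

vertical leg: A = 12 × 70 = 840.00, centroid at (6.00, 35.00).
horizontal leg: A = 140 × 20 = 2800.00, centroid at (82.00, 10.00).
ΣA = 3640.00 cm²
ΣAX̄ = (840.00)(6.00) + (2800.00)(82.00) = 234640.00 cm³
ΣAȲ = (840.00)(35.00) + (2800.00)(10.00) = 57400.00 cm³
X̄ = 234640.00 / 3640.00 = 64.46 cm
Ȳ = 57400.00 / 3640.00 = 15.77 cm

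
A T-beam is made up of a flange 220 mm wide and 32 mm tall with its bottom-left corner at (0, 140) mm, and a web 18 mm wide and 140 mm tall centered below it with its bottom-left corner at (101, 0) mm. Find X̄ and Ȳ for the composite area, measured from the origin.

web: A = 18 × 140 = 2520.00, centroid at (110.00, 70.00).
flange: A = 220 × 32 = 7040.00, centroid at (110.00, 156.00).
ΣA = 9560.00 mm²
ΣAX̄ = (2520.00)(110.00) + (7040.00)(110.00) = 1051600.00 mm³
ΣAȲ = (2520.00)(70.00) + (7040.00)(156.00) = 1274640.00 mm³
X̄ = 1051600.00 / 9560.00 = 110.00 mm
Ȳ = 1274640.00 / 9560.00 = 133.33 mm

X̄ = 110.00 mm, Ȳ = 133.33 mm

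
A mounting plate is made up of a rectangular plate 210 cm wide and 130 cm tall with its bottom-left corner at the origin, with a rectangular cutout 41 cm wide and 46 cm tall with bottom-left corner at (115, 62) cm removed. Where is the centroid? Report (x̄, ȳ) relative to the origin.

Part | A | x̄ᵢ | ȳᵢ | A·x̄ᵢ | A·ȳᵢ
plate | 27300.00 | 105.00 | 65.00 | 2866500.00 | 1774500.00
hole | -1886.00 | 135.50 | 85.00 | -255553.00 | -160310.00
Σ | 25414.00 |  |  | 2610947.00 | 1614190.00
x̄ = 2610947.00 / 25414.00 = 102.74 cm
ȳ = 1614190.00 / 25414.00 = 63.52 cm

x̄ = 102.74 cm, ȳ = 63.52 cm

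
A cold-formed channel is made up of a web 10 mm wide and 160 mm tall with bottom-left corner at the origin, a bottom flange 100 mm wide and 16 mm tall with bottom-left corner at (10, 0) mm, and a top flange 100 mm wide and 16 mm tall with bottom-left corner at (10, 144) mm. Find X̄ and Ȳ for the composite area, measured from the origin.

web: A = 10 × 160 = 1600.00, centroid at (5.00, 80.00).
bottom flange: A = 100 × 16 = 1600.00, centroid at (60.00, 8.00).
top flange: A = 100 × 16 = 1600.00, centroid at (60.00, 152.00).
ΣA = 4800.00 mm²
ΣAX̄ = (1600.00)(5.00) + (1600.00)(60.00) + (1600.00)(60.00) = 200000.00 mm³
ΣAȲ = (1600.00)(80.00) + (1600.00)(8.00) + (1600.00)(152.00) = 384000.00 mm³
X̄ = 200000.00 / 4800.00 = 41.67 mm
Ȳ = 384000.00 / 4800.00 = 80.00 mm

X̄ = 41.67 mm, Ȳ = 80.00 mm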